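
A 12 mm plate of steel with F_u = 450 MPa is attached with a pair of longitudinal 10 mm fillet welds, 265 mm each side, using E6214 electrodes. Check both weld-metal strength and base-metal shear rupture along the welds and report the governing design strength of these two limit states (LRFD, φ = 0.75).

φR_n ≈ 1050 kN (weld metal governs)

E62XX → F_EXX = 620 MPa.
t_e = 0.707 × 10 = 7.07 mm; L = 530 mm.
Weld metal: φR_n = 0.75 × 0.6 × 620 × 7.07 × 530 × 10⁻³ = 1045 kN.
Base metal (shear rupture): φR_n = 0.75 × 0.6 × 450 × 12 × 530 × 10⁻³ = 1288 kN.
Governing: weld metal.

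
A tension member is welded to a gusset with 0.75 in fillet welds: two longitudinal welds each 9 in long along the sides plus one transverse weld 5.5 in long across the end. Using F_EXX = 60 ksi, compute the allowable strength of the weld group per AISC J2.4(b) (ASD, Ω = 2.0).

R_n/Ω ≈ 225 kips

t_e = 0.707 × 0.75 = 0.5302 in.
R_nwl = 0.6 × 60 × 0.5302 × 18 = 343.6 kips (longitudinal, 2 welds).
R_nwt = 0.6 × 60 × 0.5302 × 5.5 = 105 kips (transverse, base value).
(i) R_nwl + R_nwt = 448.6 kips; (ii) 0.85 R_nwl + 1.5 R_nwt = 449.5 kips.
R_n = max = 449.5 kips [governs: (ii)]; R_n/Ω = 224.8 kips.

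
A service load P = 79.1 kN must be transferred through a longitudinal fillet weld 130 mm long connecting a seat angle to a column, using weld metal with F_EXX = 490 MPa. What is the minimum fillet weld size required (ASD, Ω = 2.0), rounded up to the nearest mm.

Total weld length L = 130 mm.
Required throat t_e = P × Ω / (0.6 F_EXX × L) = 79.1 × 2.0 / (0.6 × 490 × 130 × 10⁻³) = 4.139 mm.
Required leg w = t_e / 0.707 = 5.855 mm → use 6 mm.

w = 6 mm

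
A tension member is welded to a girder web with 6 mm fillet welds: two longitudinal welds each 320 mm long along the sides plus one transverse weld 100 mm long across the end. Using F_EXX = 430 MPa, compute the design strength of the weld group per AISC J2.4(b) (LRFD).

φR_n ≈ 607 kN

t_e = 0.707 × 6 = 4.242 mm.
R_nwl = 0.6 × 430 × 4.242 × 640 × 10⁻³ = 700.4 kN (longitudinal, 2 welds).
R_nwt = 0.6 × 430 × 4.242 × 100 × 10⁻³ = 109.4 kN (transverse, base value).
(i) R_nwl + R_nwt = 809.9 kN; (ii) 0.85 R_nwl + 1.5 R_nwt = 759.5 kN.
R_n = max = 809.9 kN [governs: (i)]; φR_n = 607.4 kN.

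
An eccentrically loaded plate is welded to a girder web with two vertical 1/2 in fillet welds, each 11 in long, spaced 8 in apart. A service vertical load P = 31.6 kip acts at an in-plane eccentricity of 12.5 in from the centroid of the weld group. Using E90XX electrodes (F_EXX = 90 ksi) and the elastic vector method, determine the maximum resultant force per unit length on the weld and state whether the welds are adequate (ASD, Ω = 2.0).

f_max ≈ 5.65 kip/in; adequate

Total weld length L_w = 22 in. Treat welds as unit-width lines.
Polar moment about centroid: J = 2[d³/12 + d(b/2)²] = 2[11³/12 + 11×4²] = 573.8 in³.
Direct shear f_v = P/L_w = 31.6 / 22 = 1.436 kip/in (vertical).
Torsion M = P·e = 31.6 × 12.5 = 395 kip·in.
Critical point at (x, y) = (4, 5.5) from centroid. f_tx = M·y/J = 3.786 kip/in; f_ty = M·x/J = 2.753 kip/in.
Resultant f_max = √[f_tx² + (f_v + f_ty)²] = √[3.786² + (1.436 + 2.753)²] = 5.647 kip/in.
Capacity per unit length: r_n/Ω = (1/2.0) × 0.6 × 90 × (0.707 × 0.5) = 9.544 kip/in.
5.647 ≤ 9.544 → adequate.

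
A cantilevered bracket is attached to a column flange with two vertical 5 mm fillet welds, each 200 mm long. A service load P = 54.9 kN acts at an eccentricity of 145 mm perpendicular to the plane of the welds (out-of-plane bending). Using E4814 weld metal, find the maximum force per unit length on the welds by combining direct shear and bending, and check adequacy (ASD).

f_max ≈ 613 N/mm; NOT adequate

E48XX → F_EXX = 480 MPa.
L_w = 2 × 200 = 400 mm; section modulus (unit throat) S = 2 × L²/6 = 13330 mm².
Direct shear f_v = P/L_w = 54.9×10³/400 = 137.2 N/mm.
Moment M = P × e = 54.9×10³ × 145 = 7960500 N·mm; bending f_b = M/S = 597 N/mm.
f_max = √(f_v² + f_b²) = √(137.2² + 597²) = 612.6 N/mm.
r_n/Ω = (1/2.0) × 0.6 × 480 × (0.707 × 5) = 509 N/mm → NOT adequate.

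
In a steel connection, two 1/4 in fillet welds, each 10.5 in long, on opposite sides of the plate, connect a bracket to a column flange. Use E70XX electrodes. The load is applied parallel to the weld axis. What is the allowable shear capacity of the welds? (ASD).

R_n/Ω ≈ 77.9 kips

E70XX → F_EXX = 70 ksi.
Effective throat t_e = 0.707 × 0.25 = 0.1767 in.
Total length L = 21 in; A_we = 0.1767 × 21 = 3.712 in².
F_nw = 0.6 F_EXX = 0.6 × 70 = 42 ksi.
R_n = 42 × 3.712 = 155.9 kips; R_n/Ω = 155.9/2.0 = 77.95 kips.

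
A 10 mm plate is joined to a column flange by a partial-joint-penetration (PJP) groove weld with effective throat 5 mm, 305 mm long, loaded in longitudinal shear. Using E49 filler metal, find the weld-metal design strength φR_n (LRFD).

φR_n ≈ 336 kN

E49XX → F_EXX = 490 MPa.
Effective throat (given) t_e = 5 mm.
A_we = 5 × 305 = 1525 mm².
F_nw = 0.6 F_EXX = 294 MPa.
φR_n = 0.75 × 294 × 1525 × 10⁻³ = 336.3 kN.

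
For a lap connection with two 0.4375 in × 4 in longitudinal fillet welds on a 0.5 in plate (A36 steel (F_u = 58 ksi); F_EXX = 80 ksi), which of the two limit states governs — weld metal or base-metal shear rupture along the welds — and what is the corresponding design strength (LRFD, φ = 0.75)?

φR_n ≈ 89.1 kips (weld metal governs)

t_e = 0.707 × 0.4375 = 0.3093 in; L = 8 in.
Weld metal: φR_n = 0.75 × 0.6 × 80 × 0.3093 × 8 = 89.08 kips.
Base metal (shear rupture): φR_n = 0.75 × 0.6 × 58 × 0.5 × 8 = 104.4 kips.
Governing: weld metal.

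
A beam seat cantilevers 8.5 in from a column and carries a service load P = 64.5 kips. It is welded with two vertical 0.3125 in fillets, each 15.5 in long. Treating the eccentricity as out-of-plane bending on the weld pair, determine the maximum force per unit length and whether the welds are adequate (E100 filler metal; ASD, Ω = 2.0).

E100XX → F_EXX = 100 ksi.
L_w = 2 × 15.5 = 31 in; section modulus (unit throat) S = 2 × L²/6 = 80.08 in².
Direct shear f_v = P/L_w = 64.5/31 = 2.081 kip/in.
Moment M = P × e = 64.5 × 8.5 = 548.25 kip·in; bending f_b = M/S = 6.846 kip/in.
f_max = √(f_v² + f_b²) = √(2.081² + 6.846²) = 7.155 kip/in.
r_n/Ω = (1/2.0) × 0.6 × 100 × (0.707 × 0.3125) = 6.628 kip/in → NOT adequate.

f_max ≈ 7.16 kip/in; NOT adequate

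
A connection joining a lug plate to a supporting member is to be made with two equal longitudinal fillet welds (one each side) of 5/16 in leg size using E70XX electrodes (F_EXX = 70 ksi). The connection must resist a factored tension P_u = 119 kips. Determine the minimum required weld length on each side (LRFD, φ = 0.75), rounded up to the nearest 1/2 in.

Throat t_e = 0.707 × 0.3125 = 0.2209 in.
φr_n = 0.75 × 0.6 × 70 × 0.2209 = 6.96 kips/in.
L_req = P_u / φr_n = 119 / 6.96 = 17.1 in total.
Per side: 17.1 / 2 = 8.549 in.
Round up → use L = 9 in on each side.

L = 9 in on each side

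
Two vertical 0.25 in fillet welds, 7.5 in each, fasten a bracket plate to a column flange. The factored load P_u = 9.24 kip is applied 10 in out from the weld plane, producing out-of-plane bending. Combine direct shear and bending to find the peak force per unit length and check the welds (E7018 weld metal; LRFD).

f_max ≈ 4.97 kip/in; adequate

E70XX → F_EXX = 70 ksi.
L_w = 2 × 7.5 = 15 in; section modulus (unit throat) S = 2 × L²/6 = 18.75 in².
Direct shear f_v = P/L_w = 9.24/15 = 0.616 kip/in.
Moment M = P × e = 9.24 × 10 = 92.4 kip·in; bending f_b = M/S = 4.928 kip/in.
f_max = √(f_v² + f_b²) = √(0.616² + 4.928²) = 4.966 kip/in.
φr_n = 0.75 × 0.6 × 70 × (0.707 × 0.25) = 5.568 kip/in → adequate.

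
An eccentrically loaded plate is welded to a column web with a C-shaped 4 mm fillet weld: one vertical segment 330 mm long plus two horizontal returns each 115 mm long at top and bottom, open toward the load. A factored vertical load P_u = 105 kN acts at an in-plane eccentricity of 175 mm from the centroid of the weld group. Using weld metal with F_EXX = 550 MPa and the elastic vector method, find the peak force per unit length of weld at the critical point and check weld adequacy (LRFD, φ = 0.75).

Total weld length L_w = 560 mm. Treat welds as unit-width lines.
Centroid: x̄ = 2×115×57.5 / 560 = 23.62 mm from the vertical weld.
Polar moment about centroid: J = I_x + I_y = [330³/12 + 2×115×165²] + [330×23.62² + 2(115³/12 + 115×33.88²)] = 9958000 mm³.
Direct shear f_v = P/L_w = 105×10³ / 560 = 187.5 N/mm (vertical).
Torsion M = P·e = 105×10³ × 175 = 18375000 N·mm.
Critical point at (x, y) = (91.38, 165) from centroid. f_tx = M·y/J = 304.5 N/mm; f_ty = M·x/J = 168.6 N/mm.
Resultant f_max = √[f_tx² + (f_v + f_ty)²] = √[304.5² + (187.5 + 168.6)²] = 468.5 N/mm.
Capacity per unit length: φr_n = 0.75 × 0.6 × 550 × (0.707 × 4) = 699.9 N/mm.
468.5 ≤ 699.9 → adequate.

f_max ≈ 469 N/mm; adequate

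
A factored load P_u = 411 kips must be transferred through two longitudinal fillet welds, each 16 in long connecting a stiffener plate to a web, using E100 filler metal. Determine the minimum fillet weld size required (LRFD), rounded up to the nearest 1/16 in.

E100XX → F_EXX = 100 ksi.
Total weld length L = 32 in.
Required throat t_e = P_u / (φ × 0.6 F_EXX × L) = 411 / (0.75 × 0.6 × 100 × 32) = 0.2854 in.
Required leg w = t_e / 0.707 = 0.4037 in → use 7/16 in.

w = 7/16 in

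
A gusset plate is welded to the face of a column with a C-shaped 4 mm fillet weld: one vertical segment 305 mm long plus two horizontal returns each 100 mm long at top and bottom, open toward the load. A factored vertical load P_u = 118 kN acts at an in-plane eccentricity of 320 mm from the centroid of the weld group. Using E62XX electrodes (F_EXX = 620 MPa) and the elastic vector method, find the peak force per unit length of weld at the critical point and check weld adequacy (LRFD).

f_max ≈ 1000 N/mm; NOT adequate

Total weld length L_w = 505 mm. Treat welds as unit-width lines.
Centroid: x̄ = 2×100×50 / 505 = 19.8 mm from the vertical weld.
Polar moment about centroid: J = I_x + I_y = [305³/12 + 2×100×152.5²] + [305×19.8² + 2(100³/12 + 100×30.2²)] = 7484000 mm³.
Direct shear f_v = P/L_w = 118×10³ / 505 = 233.7 N/mm (vertical).
Torsion M = P·e = 118×10³ × 320 = 37760000 N·mm.
Critical point at (x, y) = (80.2, 152.5) from centroid. f_tx = M·y/J = 769.4 N/mm; f_ty = M·x/J = 404.6 N/mm.
Resultant f_max = √[f_tx² + (f_v + f_ty)²] = √[769.4² + (233.7 + 404.6)²] = 999.7 N/mm.
Capacity per unit length: φr_n = 0.75 × 0.6 × 620 × (0.707 × 4) = 789 N/mm.
999.7 > 789 → NOT adequate.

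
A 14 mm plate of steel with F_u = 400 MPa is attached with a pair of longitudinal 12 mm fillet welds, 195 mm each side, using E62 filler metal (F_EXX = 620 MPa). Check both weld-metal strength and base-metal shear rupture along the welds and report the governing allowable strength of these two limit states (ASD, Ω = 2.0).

t_e = 0.707 × 12 = 8.484 mm; L = 390 mm.
Weld metal: R_n/Ω = (1/2.0) × 0.6 × 620 × 8.484 × 390 × 10⁻³ = 615.4 kN.
Base metal (shear rupture): R_n/Ω = (1/2.0) × 0.6 × 400 × 14 × 390 × 10⁻³ = 655.2 kN.
Governing: weld metal.

R_n/Ω ≈ 615 kN (weld metal governs)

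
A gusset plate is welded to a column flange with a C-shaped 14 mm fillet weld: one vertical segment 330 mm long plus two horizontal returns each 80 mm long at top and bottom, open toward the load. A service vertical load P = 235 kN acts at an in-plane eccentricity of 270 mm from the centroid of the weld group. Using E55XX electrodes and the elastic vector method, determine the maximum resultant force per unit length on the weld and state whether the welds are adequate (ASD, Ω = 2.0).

f_max ≈ 1720 N/mm; NOT adequate

E55XX → F_EXX = 550 MPa.
Total weld length L_w = 490 mm. Treat welds as unit-width lines.
Centroid: x̄ = 2×80×40 / 490 = 13.06 mm from the vertical weld.
Polar moment about centroid: J = I_x + I_y = [330³/12 + 2×80×165²] + [330×13.06² + 2(80³/12 + 80×26.94²)] = 7608000 mm³.
Direct shear f_v = P/L_w = 235×10³ / 490 = 479.6 N/mm (vertical).
Torsion M = P·e = 235×10³ × 270 = 63450000 N·mm.
Critical point at (x, y) = (66.94, 165) from centroid. f_tx = M·y/J = 1376 N/mm; f_ty = M·x/J = 558.2 N/mm.
Resultant f_max = √[f_tx² + (f_v + f_ty)²] = √[1376² + (479.6 + 558.2)²] = 1723 N/mm.
Capacity per unit length: r_n/Ω = (1/2.0) × 0.6 × 550 × (0.707 × 14) = 1633 N/mm.
1723 > 1633 → NOT adequate.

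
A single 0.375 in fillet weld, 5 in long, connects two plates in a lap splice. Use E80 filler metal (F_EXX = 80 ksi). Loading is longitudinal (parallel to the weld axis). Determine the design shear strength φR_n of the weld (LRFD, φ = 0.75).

φR_n ≈ 47.7 kips

Effective throat t_e = 0.707 × 0.375 = 0.2651 in.
Total length L = 5 in; A_we = 0.2651 × 5 = 1.326 in².
F_nw = 0.6 F_EXX = 0.6 × 80 = 48 ksi.
φR_n = 0.75 × 48 × 1.326 = 47.72 kips.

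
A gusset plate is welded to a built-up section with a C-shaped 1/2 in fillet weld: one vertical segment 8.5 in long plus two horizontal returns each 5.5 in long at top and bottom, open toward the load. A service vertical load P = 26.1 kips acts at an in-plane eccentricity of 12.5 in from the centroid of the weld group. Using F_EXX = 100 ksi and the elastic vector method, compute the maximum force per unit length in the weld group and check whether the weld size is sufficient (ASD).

Total weld length L_w = 19.5 in. Treat welds as unit-width lines.
Centroid: x̄ = 2×5.5×2.75 / 19.5 = 1.551 in from the vertical weld.
Polar moment about centroid: J = I_x + I_y = [8.5³/12 + 2×5.5×4.25²] + [8.5×1.551² + 2(5.5³/12 + 5.5×1.199²)] = 313.9 in³.
Direct shear f_v = P/L_w = 26.1 / 19.5 = 1.338 kip/in (vertical).
Torsion M = P·e = 26.1 × 12.5 = 326.25 kip·in.
Critical point at (x, y) = (3.949, 4.25) from centroid. f_tx = M·y/J = 4.418 kip/in; f_ty = M·x/J = 4.105 kip/in.
Resultant f_max = √[f_tx² + (f_v + f_ty)²] = √[4.418² + (1.338 + 4.105)²] = 7.01 kip/in.
Capacity per unit length: r_n/Ω = (1/2.0) × 0.6 × 100 × (0.707 × 0.5) = 10.6 kip/in.
7.01 ≤ 10.6 → adequate.

f_max ≈ 7.01 kip/in; adequate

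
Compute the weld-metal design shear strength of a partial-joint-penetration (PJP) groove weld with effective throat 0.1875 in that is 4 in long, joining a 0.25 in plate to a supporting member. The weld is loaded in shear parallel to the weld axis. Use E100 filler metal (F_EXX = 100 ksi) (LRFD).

Effective throat (given) t_e = 0.1875 in.
A_we = 0.1875 × 4 = 0.75 in².
F_nw = 0.6 F_EXX = 60 ksi.
φR_n = 0.75 × 60 × 0.75 = 33.75 kips.

φR_n ≈ 33.8 kips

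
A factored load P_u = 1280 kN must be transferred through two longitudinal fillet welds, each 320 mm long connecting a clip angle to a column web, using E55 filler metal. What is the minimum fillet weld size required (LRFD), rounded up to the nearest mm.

w = 12 mm

E55XX → F_EXX = 550 MPa.
Total weld length L = 640 mm.
Required throat t_e = P_u / (φ × 0.6 F_EXX × L) = 1280 / (0.75 × 0.6 × 550 × 640 × 10⁻³) = 8.081 mm.
Required leg w = t_e / 0.707 = 11.43 mm → use 12 mm.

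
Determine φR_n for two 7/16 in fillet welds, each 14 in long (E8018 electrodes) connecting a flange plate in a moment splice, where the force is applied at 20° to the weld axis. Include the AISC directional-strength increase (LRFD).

φR_n ≈ 343 kips

E80XX → F_EXX = 80 ksi.
t_e = 0.707 × 0.4375 = 0.3093 in; A_we = 0.3093 × 28 = 8.661 in².
Directional factor: 1.0 + 0.5 sin^1.5(20°) = 1.1.
F_nw = 0.6 × 80 × 1.1 = 52.8 ksi.
φR_n = 0.75 × 52.8 × 8.661 = 343 kips.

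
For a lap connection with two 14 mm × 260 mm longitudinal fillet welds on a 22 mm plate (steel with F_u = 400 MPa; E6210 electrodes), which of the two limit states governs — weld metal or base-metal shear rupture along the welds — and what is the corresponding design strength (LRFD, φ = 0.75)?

φR_n ≈ 1440 kN (weld metal governs)

E62XX → F_EXX = 620 MPa.
t_e = 0.707 × 14 = 9.898 mm; L = 520 mm.
Weld metal: φR_n = 0.75 × 0.6 × 620 × 9.898 × 520 × 10⁻³ = 1436 kN.
Base metal (shear rupture): φR_n = 0.75 × 0.6 × 400 × 22 × 520 × 10⁻³ = 2059 kN.
Governing: weld metal.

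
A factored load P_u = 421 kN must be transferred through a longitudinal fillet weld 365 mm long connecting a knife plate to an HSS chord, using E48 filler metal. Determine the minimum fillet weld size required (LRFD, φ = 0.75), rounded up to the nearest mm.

E48XX → F_EXX = 480 MPa.
Total weld length L = 365 mm.
Required throat t_e = P_u / (φ × 0.6 F_EXX × L) = 421 / (0.75 × 0.6 × 480 × 365 × 10⁻³) = 5.34 mm.
Required leg w = t_e / 0.707 = 7.553 mm → use 8 mm.

w = 8 mm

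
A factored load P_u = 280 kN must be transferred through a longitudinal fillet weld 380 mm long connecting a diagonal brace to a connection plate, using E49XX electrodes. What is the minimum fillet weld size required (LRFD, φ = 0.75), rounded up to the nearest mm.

E49XX → F_EXX = 490 MPa.
Total weld length L = 380 mm.
Required throat t_e = P_u / (φ × 0.6 F_EXX × L) = 280 / (0.75 × 0.6 × 490 × 380 × 10⁻³) = 3.342 mm.
Required leg w = t_e / 0.707 = 4.727 mm → use 5 mm.

w = 5 mm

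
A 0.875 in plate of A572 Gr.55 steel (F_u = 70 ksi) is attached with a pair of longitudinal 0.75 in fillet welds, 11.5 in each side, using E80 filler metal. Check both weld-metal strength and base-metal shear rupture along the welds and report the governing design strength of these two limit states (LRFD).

E80XX → F_EXX = 80 ksi.
t_e = 0.707 × 0.75 = 0.5302 in; L = 23 in.
Weld metal: φR_n = 0.75 × 0.6 × 80 × 0.5302 × 23 = 439 kip.
Base metal (shear rupture): φR_n = 0.75 × 0.6 × 70 × 0.875 × 23 = 633.9 kip.
Governing: weld metal.

φR_n ≈ 439 kip (weld metal governs)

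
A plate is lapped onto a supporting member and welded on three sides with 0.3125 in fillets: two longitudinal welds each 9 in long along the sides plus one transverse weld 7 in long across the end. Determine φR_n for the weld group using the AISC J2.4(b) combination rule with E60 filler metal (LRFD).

φR_n ≈ 154 kip

E60XX → F_EXX = 60 ksi.
t_e = 0.707 × 0.3125 = 0.2209 in.
R_nwl = 0.6 × 60 × 0.2209 × 18 = 143.2 kip (longitudinal, 2 welds).
R_nwt = 0.6 × 60 × 0.2209 × 7 = 55.68 kip (transverse, base value).
(i) R_nwl + R_nwt = 198.8 kip; (ii) 0.85 R_nwl + 1.5 R_nwt = 205.2 kip.
R_n = max = 205.2 kip [governs: (ii)]; φR_n = 153.9 kip.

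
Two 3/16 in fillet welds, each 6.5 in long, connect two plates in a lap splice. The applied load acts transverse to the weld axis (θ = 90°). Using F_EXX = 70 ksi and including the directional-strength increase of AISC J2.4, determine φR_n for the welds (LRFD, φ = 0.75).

φR_n ≈ 81.4 kip

t_e = 0.707 × 0.1875 = 0.1326 in; A_we = 0.1326 × 13 = 1.723 in².
Directional factor: 1.0 + 0.5 sin^1.5(90°) = 1.5.
F_nw = 0.6 × 70 × 1.5 = 63 ksi.
φR_n = 0.75 × 63 × 1.723 = 81.43 kip.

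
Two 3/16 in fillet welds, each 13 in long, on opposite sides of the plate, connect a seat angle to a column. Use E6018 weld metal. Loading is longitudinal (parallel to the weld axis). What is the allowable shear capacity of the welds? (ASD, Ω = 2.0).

E60XX → F_EXX = 60 ksi.
Effective throat t_e = 0.707 × 0.1875 = 0.1326 in.
Total length L = 26 in; A_we = 0.1326 × 26 = 3.447 in².
F_nw = 0.6 F_EXX = 0.6 × 60 = 36 ksi.
R_n = 36 × 3.447 = 124.1 kip; R_n/Ω = 124.1/2.0 = 62.04 kip.

R_n/Ω ≈ 62 kip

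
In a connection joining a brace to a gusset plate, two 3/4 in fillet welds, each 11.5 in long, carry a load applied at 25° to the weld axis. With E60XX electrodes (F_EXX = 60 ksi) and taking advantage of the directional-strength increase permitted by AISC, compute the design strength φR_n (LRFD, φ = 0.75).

φR_n ≈ 375 kip

t_e = 0.707 × 0.75 = 0.5302 in; A_we = 0.5302 × 23 = 12.2 in².
Directional factor: 1.0 + 0.5 sin^1.5(25°) = 1.137.
F_nw = 0.6 × 60 × 1.137 = 40.95 ksi.
φR_n = 0.75 × 40.95 × 12.2 = 374.5 kip.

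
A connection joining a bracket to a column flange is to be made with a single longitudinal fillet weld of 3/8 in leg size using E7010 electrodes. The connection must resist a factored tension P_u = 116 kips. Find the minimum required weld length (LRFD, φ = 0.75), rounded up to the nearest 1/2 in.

L = 14 in

E70XX → F_EXX = 70 ksi.
Throat t_e = 0.707 × 0.375 = 0.2651 in.
φr_n = 0.75 × 0.6 × 70 × 0.2651 = 8.351 kips/in.
L_req = P_u / φr_n = 116 / 8.351 = 13.89 in total.
Round up → use L = 14 in.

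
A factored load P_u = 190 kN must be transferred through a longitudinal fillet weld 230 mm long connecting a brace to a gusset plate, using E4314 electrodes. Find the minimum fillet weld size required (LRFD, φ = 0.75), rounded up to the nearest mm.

E43XX → F_EXX = 430 MPa.
Total weld length L = 230 mm.
Required throat t_e = P_u / (φ × 0.6 F_EXX × L) = 190 / (0.75 × 0.6 × 430 × 230 × 10⁻³) = 4.269 mm.
Required leg w = t_e / 0.707 = 6.038 mm → use 7 mm.

w = 7 mm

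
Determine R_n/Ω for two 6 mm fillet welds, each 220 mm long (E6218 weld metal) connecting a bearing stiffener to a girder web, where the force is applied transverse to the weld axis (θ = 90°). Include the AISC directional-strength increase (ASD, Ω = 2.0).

R_n/Ω ≈ 521 kN

E62XX → F_EXX = 620 MPa.
t_e = 0.707 × 6 = 4.242 mm; A_we = 4.242 × 440 = 1866 mm².
Directional factor: 1.0 + 0.5 sin^1.5(90°) = 1.5.
F_nw = 0.6 × 620 × 1.5 = 558 MPa.
R_n/Ω = (558 × 1866) / 2.0 × 10⁻³ = 520.7 kN.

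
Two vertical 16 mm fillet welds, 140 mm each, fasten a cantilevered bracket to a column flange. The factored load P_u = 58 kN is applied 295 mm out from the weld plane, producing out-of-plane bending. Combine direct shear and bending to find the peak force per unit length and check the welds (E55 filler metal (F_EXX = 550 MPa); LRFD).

f_max ≈ 2630 N/mm; adequate

L_w = 2 × 140 = 280 mm; section modulus (unit throat) S = 2 × L²/6 = 6533 mm².
Direct shear f_v = P/L_w = 58×10³/280 = 207.1 N/mm.
Moment M = P × e = 58×10³ × 295 = 17110000 N·mm; bending f_b = M/S = 2619 N/mm.
f_max = √(f_v² + f_b²) = √(207.1² + 2619²) = 2627 N/mm.
φr_n = 0.75 × 0.6 × 550 × (0.707 × 16) = 2800 N/mm → adequate.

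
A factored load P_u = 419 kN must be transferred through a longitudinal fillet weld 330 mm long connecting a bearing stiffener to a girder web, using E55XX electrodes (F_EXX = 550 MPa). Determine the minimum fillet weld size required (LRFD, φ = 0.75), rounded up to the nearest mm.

w = 8 mm

Total weld length L = 330 mm.
Required throat t_e = P_u / (φ × 0.6 F_EXX × L) = 419 / (0.75 × 0.6 × 550 × 330 × 10⁻³) = 5.13 mm.
Required leg w = t_e / 0.707 = 7.256 mm → use 8 mm.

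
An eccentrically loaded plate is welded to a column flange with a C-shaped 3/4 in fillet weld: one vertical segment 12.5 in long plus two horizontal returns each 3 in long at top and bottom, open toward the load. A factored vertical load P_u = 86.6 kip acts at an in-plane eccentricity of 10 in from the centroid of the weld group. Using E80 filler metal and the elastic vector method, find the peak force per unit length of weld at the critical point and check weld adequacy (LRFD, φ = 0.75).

E80XX → F_EXX = 80 ksi.
Total weld length L_w = 18.5 in. Treat welds as unit-width lines.
Centroid: x̄ = 2×3×1.5 / 18.5 = 0.4865 in from the vertical weld.
Polar moment about centroid: J = I_x + I_y = [12.5³/12 + 2×3×6.25²] + [12.5×0.4865² + 2(3³/12 + 3×1.014²)] = 410.8 in³.
Direct shear f_v = P/L_w = 86.6 / 18.5 = 4.681 kip/in (vertical).
Torsion M = P·e = 86.6 × 10 = 866 kip·in.
Critical point at (x, y) = (2.514, 6.25) from centroid. f_tx = M·y/J = 13.18 kip/in; f_ty = M·x/J = 5.299 kip/in.
Resultant f_max = √[f_tx² + (f_v + f_ty)²] = √[13.18² + (4.681 + 5.299)²] = 16.53 kip/in.
Capacity per unit length: φr_n = 0.75 × 0.6 × 80 × (0.707 × 0.75) = 19.09 kip/in.
16.53 ≤ 19.09 → adequate.

f_max ≈ 16.5 kip/in; adequate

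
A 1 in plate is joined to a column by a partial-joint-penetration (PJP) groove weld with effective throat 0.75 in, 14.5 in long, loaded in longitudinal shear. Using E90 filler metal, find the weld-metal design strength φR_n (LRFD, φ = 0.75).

E90XX → F_EXX = 90 ksi.
Effective throat (given) t_e = 0.75 in.
A_we = 0.75 × 14.5 = 10.88 in².
F_nw = 0.6 F_EXX = 54 ksi.
φR_n = 0.75 × 54 × 10.88 = 440.4 kips.

φR_n ≈ 440 kips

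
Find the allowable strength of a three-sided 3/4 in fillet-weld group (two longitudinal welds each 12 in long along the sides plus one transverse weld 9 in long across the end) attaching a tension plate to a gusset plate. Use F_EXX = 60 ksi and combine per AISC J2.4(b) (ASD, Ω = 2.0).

t_e = 0.707 × 0.75 = 0.5302 in.
R_nwl = 0.6 × 60 × 0.5302 × 24 = 458.1 kip (longitudinal, 2 welds).
R_nwt = 0.6 × 60 × 0.5302 × 9 = 171.8 kip (transverse, base value).
(i) R_nwl + R_nwt = 629.9 kip; (ii) 0.85 R_nwl + 1.5 R_nwt = 647.1 kip.
R_n = max = 647.1 kip [governs: (ii)]; R_n/Ω = 323.6 kip.

R_n/Ω ≈ 324 kip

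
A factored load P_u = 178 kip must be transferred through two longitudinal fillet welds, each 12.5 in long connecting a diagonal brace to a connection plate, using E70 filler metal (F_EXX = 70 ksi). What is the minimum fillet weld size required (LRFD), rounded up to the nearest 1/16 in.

w = 3/8 in

Total weld length L = 25 in.
Required throat t_e = P_u / (φ × 0.6 F_EXX × L) = 178 / (0.75 × 0.6 × 70 × 25) = 0.226 in.
Required leg w = t_e / 0.707 = 0.3197 in → use 3/8 in.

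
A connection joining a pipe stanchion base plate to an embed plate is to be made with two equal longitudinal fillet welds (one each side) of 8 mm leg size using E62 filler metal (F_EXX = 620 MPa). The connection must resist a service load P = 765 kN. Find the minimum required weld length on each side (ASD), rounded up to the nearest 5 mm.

Throat t_e = 0.707 × 8 = 5.656 mm.
r_n/Ω = (0.6 × 620 × 5.656) / 2.0 = 1052 N/mm = 1.052 kN/mm.
L_req = P / (r_n/Ω) = 765 / 1.052 = 727.2 mm total.
Per side: 727.2 / 2 = 363.6 mm.
Round up → use L = 365 mm on each side.

L = 365 mm on each side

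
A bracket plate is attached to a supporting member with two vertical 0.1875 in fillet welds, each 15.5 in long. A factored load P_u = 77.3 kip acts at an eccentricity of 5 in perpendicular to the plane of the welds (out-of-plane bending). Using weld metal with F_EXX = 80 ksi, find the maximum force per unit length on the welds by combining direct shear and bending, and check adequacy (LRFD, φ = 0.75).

L_w = 2 × 15.5 = 31 in; section modulus (unit throat) S = 2 × L²/6 = 80.08 in².
Direct shear f_v = P/L_w = 77.3/31 = 2.494 kip/in.
Moment M = P × e = 77.3 × 5 = 386.5 kip·in; bending f_b = M/S = 4.826 kip/in.
f_max = √(f_v² + f_b²) = √(2.494² + 4.826²) = 5.432 kip/in.
φr_n = 0.75 × 0.6 × 80 × (0.707 × 0.1875) = 4.772 kip/in → NOT adequate.

f_max ≈ 5.43 kip/in; NOT adequate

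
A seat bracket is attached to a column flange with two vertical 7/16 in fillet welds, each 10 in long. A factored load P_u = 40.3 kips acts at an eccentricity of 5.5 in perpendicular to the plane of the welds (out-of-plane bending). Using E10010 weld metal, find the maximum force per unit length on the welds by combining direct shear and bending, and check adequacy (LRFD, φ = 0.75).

E100XX → F_EXX = 100 ksi.
L_w = 2 × 10 = 20 in; section modulus (unit throat) S = 2 × L²/6 = 33.33 in².
Direct shear f_v = P/L_w = 40.3/20 = 2.015 kip/in.
Moment M = P × e = 40.3 × 5.5 = 221.65 kip·in; bending f_b = M/S = 6.649 kip/in.
f_max = √(f_v² + f_b²) = √(2.015² + 6.649²) = 6.948 kip/in.
φr_n = 0.75 × 0.6 × 100 × (0.707 × 0.4375) = 13.92 kip/in → adequate.

f_max ≈ 6.95 kip/in; adequate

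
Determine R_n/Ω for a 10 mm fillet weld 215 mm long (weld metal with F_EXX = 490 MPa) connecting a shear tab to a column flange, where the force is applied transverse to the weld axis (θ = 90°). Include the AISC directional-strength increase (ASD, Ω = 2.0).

t_e = 0.707 × 10 = 7.07 mm; A_we = 7.07 × 215 = 1520 mm².
Directional factor: 1.0 + 0.5 sin^1.5(90°) = 1.5.
F_nw = 0.6 × 490 × 1.5 = 441 MPa.
R_n/Ω = (441 × 1520) / 2.0 × 10⁻³ = 335.2 kN.

R_n/Ω ≈ 335 kN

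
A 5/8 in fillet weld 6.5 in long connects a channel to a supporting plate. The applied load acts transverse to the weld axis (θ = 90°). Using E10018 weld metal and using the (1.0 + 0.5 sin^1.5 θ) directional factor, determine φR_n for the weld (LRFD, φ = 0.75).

E100XX → F_EXX = 100 ksi.
t_e = 0.707 × 0.625 = 0.4419 in; A_we = 0.4419 × 6.5 = 2.872 in².
Directional factor: 1.0 + 0.5 sin^1.5(90°) = 1.5.
F_nw = 0.6 × 100 × 1.5 = 90 ksi.
φR_n = 0.75 × 90 × 2.872 = 193.9 kips.

φR_n ≈ 194 kips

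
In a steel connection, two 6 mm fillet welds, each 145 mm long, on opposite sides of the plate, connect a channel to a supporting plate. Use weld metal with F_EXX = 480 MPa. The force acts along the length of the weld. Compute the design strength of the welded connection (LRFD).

Effective throat t_e = 0.707 × 6 = 4.242 mm.
Total length L = 290 mm; A_we = 4.242 × 290 = 1230 mm².
F_nw = 0.6 F_EXX = 0.6 × 480 = 288 MPa.
φR_n = 0.75 × 288 × 1230 × 10⁻³ = 265.7 kN.

φR_n ≈ 266 kN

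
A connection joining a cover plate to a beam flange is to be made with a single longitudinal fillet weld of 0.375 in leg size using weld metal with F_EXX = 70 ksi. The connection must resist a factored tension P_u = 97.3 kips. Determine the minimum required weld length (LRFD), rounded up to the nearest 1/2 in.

Throat t_e = 0.707 × 0.375 = 0.2651 in.
φr_n = 0.75 × 0.6 × 70 × 0.2651 = 8.351 kips/in.
L_req = P_u / φr_n = 97.3 / 8.351 = 11.65 in total.
Round up → use L = 12 in.

L = 12 in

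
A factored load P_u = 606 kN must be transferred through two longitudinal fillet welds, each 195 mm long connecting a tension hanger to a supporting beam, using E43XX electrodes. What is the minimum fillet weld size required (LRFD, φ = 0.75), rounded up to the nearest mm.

E43XX → F_EXX = 430 MPa.
Total weld length L = 390 mm.
Required throat t_e = P_u / (φ × 0.6 F_EXX × L) = 606 / (0.75 × 0.6 × 430 × 390 × 10⁻³) = 8.03 mm.
Required leg w = t_e / 0.707 = 11.36 mm → use 12 mm.

w = 12 mm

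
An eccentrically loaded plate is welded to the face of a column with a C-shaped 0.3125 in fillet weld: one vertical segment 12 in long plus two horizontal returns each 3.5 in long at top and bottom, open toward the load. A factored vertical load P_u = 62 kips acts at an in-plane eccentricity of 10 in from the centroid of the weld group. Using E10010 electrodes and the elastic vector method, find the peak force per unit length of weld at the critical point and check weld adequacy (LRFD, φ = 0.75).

E100XX → F_EXX = 100 ksi.
Total weld length L_w = 19 in. Treat welds as unit-width lines.
Centroid: x̄ = 2×3.5×1.75 / 19 = 0.6447 in from the vertical weld.
Polar moment about centroid: J = I_x + I_y = [12³/12 + 2×3.5×6²] + [12×0.6447² + 2(3.5³/12 + 3.5×1.105²)] = 416.7 in³.
Direct shear f_v = P/L_w = 62 / 19 = 3.263 kip/in (vertical).
Torsion M = P·e = 62 × 10 = 620 kip·in.
Critical point at (x, y) = (2.855, 6) from centroid. f_tx = M·y/J = 8.928 kip/in; f_ty = M·x/J = 4.248 kip/in.
Resultant f_max = √[f_tx² + (f_v + f_ty)²] = √[8.928² + (3.263 + 4.248)²] = 11.67 kip/in.
Capacity per unit length: φr_n = 0.75 × 0.6 × 100 × (0.707 × 0.3125) = 9.942 kip/in.
11.67 > 9.942 → NOT adequate.

f_max ≈ 11.7 kip/in; NOT adequate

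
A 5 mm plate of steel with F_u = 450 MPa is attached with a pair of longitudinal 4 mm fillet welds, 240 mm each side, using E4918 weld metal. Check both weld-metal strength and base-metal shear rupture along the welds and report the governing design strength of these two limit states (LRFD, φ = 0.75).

E49XX → F_EXX = 490 MPa.
t_e = 0.707 × 4 = 2.828 mm; L = 480 mm.
Weld metal: φR_n = 0.75 × 0.6 × 490 × 2.828 × 480 × 10⁻³ = 299.3 kN.
Base metal (shear rupture): φR_n = 0.75 × 0.6 × 450 × 5 × 480 × 10⁻³ = 486 kN.
Governing: weld metal.

φR_n ≈ 299 kN (weld metal governs)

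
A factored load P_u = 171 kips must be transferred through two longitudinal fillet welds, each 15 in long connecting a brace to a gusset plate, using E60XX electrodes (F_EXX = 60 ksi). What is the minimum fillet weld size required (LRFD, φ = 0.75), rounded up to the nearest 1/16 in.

w = 5/16 in

Total weld length L = 30 in.
Required throat t_e = P_u / (φ × 0.6 F_EXX × L) = 171 / (0.75 × 0.6 × 60 × 30) = 0.2111 in.
Required leg w = t_e / 0.707 = 0.2986 in → use 5/16 in.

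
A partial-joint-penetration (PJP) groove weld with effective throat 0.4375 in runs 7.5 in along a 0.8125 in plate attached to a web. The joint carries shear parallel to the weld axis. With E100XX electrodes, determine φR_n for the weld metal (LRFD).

E100XX → F_EXX = 100 ksi.
Effective throat (given) t_e = 0.4375 in.
A_we = 0.4375 × 7.5 = 3.281 in².
F_nw = 0.6 F_EXX = 60 ksi.
φR_n = 0.75 × 60 × 3.281 = 147.7 kips.

φR_n ≈ 148 kips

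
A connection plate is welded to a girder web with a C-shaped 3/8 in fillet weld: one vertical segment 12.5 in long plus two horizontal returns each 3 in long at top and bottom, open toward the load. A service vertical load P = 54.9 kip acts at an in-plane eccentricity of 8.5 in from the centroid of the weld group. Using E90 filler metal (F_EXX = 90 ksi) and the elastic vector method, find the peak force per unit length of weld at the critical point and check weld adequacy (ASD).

f_max ≈ 9.18 kip/in; NOT adequate

Total weld length L_w = 18.5 in. Treat welds as unit-width lines.
Centroid: x̄ = 2×3×1.5 / 18.5 = 0.4865 in from the vertical weld.
Polar moment about centroid: J = I_x + I_y = [12.5³/12 + 2×3×6.25²] + [12.5×0.4865² + 2(3³/12 + 3×1.014²)] = 410.8 in³.
Direct shear f_v = P/L_w = 54.9 / 18.5 = 2.968 kip/in (vertical).
Torsion M = P·e = 54.9 × 8.5 = 466.65 kip·in.
Critical point at (x, y) = (2.514, 6.25) from centroid. f_tx = M·y/J = 7.1 kip/in; f_ty = M·x/J = 2.856 kip/in.
Resultant f_max = √[f_tx² + (f_v + f_ty)²] = √[7.1² + (2.968 + 2.856)²] = 9.183 kip/in.
Capacity per unit length: r_n/Ω = (1/2.0) × 0.6 × 90 × (0.707 × 0.375) = 7.158 kip/in.
9.183 > 7.158 → NOT adequate.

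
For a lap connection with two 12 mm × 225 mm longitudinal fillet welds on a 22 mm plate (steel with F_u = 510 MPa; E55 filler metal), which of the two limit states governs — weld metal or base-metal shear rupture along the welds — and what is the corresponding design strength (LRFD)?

φR_n ≈ 945 kN (weld metal governs)

E55XX → F_EXX = 550 MPa.
t_e = 0.707 × 12 = 8.484 mm; L = 450 mm.
Weld metal: φR_n = 0.75 × 0.6 × 550 × 8.484 × 450 × 10⁻³ = 944.9 kN.
Base metal (shear rupture): φR_n = 0.75 × 0.6 × 510 × 22 × 450 × 10⁻³ = 2272 kN.
Governing: weld metal.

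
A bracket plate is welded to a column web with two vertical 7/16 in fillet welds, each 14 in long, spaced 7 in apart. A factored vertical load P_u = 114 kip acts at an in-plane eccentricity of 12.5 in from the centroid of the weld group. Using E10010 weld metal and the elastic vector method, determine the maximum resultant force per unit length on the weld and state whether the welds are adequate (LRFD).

f_max ≈ 16.2 kip/in; NOT adequate

E100XX → F_EXX = 100 ksi.
Total weld length L_w = 28 in. Treat welds as unit-width lines.
Polar moment about centroid: J = 2[d³/12 + d(b/2)²] = 2[14³/12 + 14×3.5²] = 800.3 in³.
Direct shear f_v = P/L_w = 114 / 28 = 4.071 kip/in (vertical).
Torsion M = P·e = 114 × 12.5 = 1425 kip·in.
Critical point at (x, y) = (3.5, 7) from centroid. f_tx = M·y/J = 12.46 kip/in; f_ty = M·x/J = 6.232 kip/in.
Resultant f_max = √[f_tx² + (f_v + f_ty)²] = √[12.46² + (4.071 + 6.232)²] = 16.17 kip/in.
Capacity per unit length: φr_n = 0.75 × 0.6 × 100 × (0.707 × 0.4375) = 13.92 kip/in.
16.17 > 13.92 → NOT adequate.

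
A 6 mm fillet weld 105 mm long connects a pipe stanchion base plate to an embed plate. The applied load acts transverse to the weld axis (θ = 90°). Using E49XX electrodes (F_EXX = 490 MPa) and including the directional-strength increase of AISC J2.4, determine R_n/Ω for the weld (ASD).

R_n/Ω ≈ 98.2 kN

t_e = 0.707 × 6 = 4.242 mm; A_we = 4.242 × 105 = 445.4 mm².
Directional factor: 1.0 + 0.5 sin^1.5(90°) = 1.5.
F_nw = 0.6 × 490 × 1.5 = 441 MPa.
R_n/Ω = (441 × 445.4) / 2.0 × 10⁻³ = 98.21 kN.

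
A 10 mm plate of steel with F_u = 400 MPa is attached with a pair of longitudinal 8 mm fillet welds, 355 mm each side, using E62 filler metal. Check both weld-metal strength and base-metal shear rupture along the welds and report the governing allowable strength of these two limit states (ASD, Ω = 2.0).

R_n/Ω ≈ 747 kN (weld metal governs)

E62XX → F_EXX = 620 MPa.
t_e = 0.707 × 8 = 5.656 mm; L = 710 mm.
Weld metal: R_n/Ω = (1/2.0) × 0.6 × 620 × 5.656 × 710 × 10⁻³ = 746.9 kN.
Base metal (shear rupture): R_n/Ω = (1/2.0) × 0.6 × 400 × 10 × 710 × 10⁻³ = 852 kN.
Governing: weld metal.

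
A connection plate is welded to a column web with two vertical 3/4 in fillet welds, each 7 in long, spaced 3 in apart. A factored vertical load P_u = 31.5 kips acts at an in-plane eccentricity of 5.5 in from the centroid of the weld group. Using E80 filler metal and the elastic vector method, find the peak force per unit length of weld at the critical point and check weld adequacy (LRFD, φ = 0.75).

f_max ≈ 8.58 kip/in; adequate

E80XX → F_EXX = 80 ksi.
Total weld length L_w = 14 in. Treat welds as unit-width lines.
Polar moment about centroid: J = 2[d³/12 + d(b/2)²] = 2[7³/12 + 7×1.5²] = 88.67 in³.
Direct shear f_v = P/L_w = 31.5 / 14 = 2.25 kip/in (vertical).
Torsion M = P·e = 31.5 × 5.5 = 173.25 kip·in.
Critical point at (x, y) = (1.5, 3.5) from centroid. f_tx = M·y/J = 6.839 kip/in; f_ty = M·x/J = 2.931 kip/in.
Resultant f_max = √[f_tx² + (f_v + f_ty)²] = √[6.839² + (2.25 + 2.931)²] = 8.58 kip/in.
Capacity per unit length: φr_n = 0.75 × 0.6 × 80 × (0.707 × 0.75) = 19.09 kip/in.
8.58 ≤ 19.09 → adequate.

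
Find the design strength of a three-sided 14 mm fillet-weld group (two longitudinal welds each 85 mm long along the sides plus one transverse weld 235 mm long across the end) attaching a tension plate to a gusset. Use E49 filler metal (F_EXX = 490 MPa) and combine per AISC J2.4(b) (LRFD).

t_e = 0.707 × 14 = 9.898 mm.
R_nwl = 0.6 × 490 × 9.898 × 170 × 10⁻³ = 494.7 kN (longitudinal, 2 welds).
R_nwt = 0.6 × 490 × 9.898 × 235 × 10⁻³ = 683.9 kN (transverse, base value).
(i) R_nwl + R_nwt = 1179 kN; (ii) 0.85 R_nwl + 1.5 R_nwt = 1446 kN.
R_n = max = 1446 kN [governs: (ii)]; φR_n = 1085 kN.

φR_n ≈ 1080 kN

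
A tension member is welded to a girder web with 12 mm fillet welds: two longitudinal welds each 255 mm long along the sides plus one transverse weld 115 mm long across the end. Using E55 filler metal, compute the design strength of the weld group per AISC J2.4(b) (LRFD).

E55XX → F_EXX = 550 MPa.
t_e = 0.707 × 12 = 8.484 mm.
R_nwl = 0.6 × 550 × 8.484 × 510 × 10⁻³ = 1428 kN (longitudinal, 2 welds).
R_nwt = 0.6 × 550 × 8.484 × 115 × 10⁻³ = 322 kN (transverse, base value).
(i) R_nwl + R_nwt = 1750 kN; (ii) 0.85 R_nwl + 1.5 R_nwt = 1697 kN.
R_n = max = 1750 kN [governs: (i)]; φR_n = 1312 kN.

φR_n ≈ 1310 kN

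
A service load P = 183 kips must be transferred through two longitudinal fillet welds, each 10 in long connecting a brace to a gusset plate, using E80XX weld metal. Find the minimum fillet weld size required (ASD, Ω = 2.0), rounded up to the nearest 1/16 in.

w = 9/16 in

E80XX → F_EXX = 80 ksi.
Total weld length L = 20 in.
Required throat t_e = P × Ω / (0.6 F_EXX × L) = 183 × 2.0 / (0.6 × 80 × 20) = 0.3812 in.
Required leg w = t_e / 0.707 = 0.5393 in → use 9/16 in.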